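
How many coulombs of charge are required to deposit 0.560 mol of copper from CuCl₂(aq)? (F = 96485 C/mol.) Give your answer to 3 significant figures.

1.08×10^5 C

Cu²⁺ + 2e⁻ → Cu, so n(e⁻) = 2 × 0.560 = 1.120 mol
Q = 1.120 × 96485 = 1.081×10^5 C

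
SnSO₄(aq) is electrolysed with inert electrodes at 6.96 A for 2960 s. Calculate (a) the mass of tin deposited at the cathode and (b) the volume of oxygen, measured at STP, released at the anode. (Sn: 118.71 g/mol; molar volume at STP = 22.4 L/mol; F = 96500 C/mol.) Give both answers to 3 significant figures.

Q = 6.96 × 2960 = 20600 C; n(e⁻) = 20600 / 96500 = 0.2135 mol
Cathode: Sn²⁺ + 2e⁻ → Sn → n(Sn) = 0.2135/2 = 0.1068 mol → 12.7 g
Anode: 2H₂O → O₂ + 4H⁺ + 4e⁻ → n(O₂) = 0.2135/4 = 0.05338 mol → 1.20 L

12.7 g Sn; 1.20 L O₂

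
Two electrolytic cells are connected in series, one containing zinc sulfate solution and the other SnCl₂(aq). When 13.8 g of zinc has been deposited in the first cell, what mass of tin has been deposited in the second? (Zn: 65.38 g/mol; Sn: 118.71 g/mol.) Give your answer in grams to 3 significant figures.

25.1 g

n(Zn) = 13.8 / 65.38 = 0.2111 mol
Zn²⁺ + 2e⁻ → Zn, so n(e⁻) = 2 × 0.2111 = 0.4222 mol
In series, the same 0.4222 mol of electrons flows through the second cell.
Sn²⁺ + 2e⁻ → Sn, so n(Sn) = 0.4222 / 2 = 0.2111 mol
m(Sn) = 0.2111 × 118.71 = 25.1 g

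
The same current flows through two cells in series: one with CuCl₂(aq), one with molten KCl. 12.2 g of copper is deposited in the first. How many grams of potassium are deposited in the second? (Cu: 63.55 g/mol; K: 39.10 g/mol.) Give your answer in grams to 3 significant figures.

n(Cu) = 12.2 / 63.55 = 0.1920 mol
Cu²⁺ + 2e⁻ → Cu, so n(e⁻) = 2 × 0.1920 = 0.3840 mol
Since the cells are in series, n(e⁻) in the K cell is also 0.3840 mol.
K⁺ + e⁻ → K, so n(K) = 0.3840 mol
m(K) = 0.3840 × 39.10 = 15.0 g

15.0 g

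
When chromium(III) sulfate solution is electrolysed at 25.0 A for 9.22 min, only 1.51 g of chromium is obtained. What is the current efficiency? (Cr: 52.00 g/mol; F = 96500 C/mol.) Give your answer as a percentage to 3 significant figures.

Q = 25.0 × 553.2 = 13830 C
n(e⁻) = 13830 / 96500 = 0.1433 mol
Cr³⁺ + 3e⁻ → Cr, so theoretical n(Cr) = 0.04777 mol → 2.484 g
Efficiency = 1.51 / 2.484 = 0.6079 = 60.8%

60.8%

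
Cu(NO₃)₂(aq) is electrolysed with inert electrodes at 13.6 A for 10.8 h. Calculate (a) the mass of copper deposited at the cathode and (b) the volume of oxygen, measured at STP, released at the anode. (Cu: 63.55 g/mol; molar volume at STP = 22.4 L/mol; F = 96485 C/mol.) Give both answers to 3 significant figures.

Q = 13.6 × 38880 = 5.288×10^5 C; n(e⁻) = 5.288×10^5 / 96485 = 5.481 mol
Cathode: Cu²⁺ + 2e⁻ → Cu → n(Cu) = 5.481/2 = 2.741 mol → 174 g
Anode: 2H₂O → O₂ + 4H⁺ + 4e⁻ → n(O₂) = 5.481/4 = 1.370 mol → 30.7 L

174 g Cu; 30.7 L O₂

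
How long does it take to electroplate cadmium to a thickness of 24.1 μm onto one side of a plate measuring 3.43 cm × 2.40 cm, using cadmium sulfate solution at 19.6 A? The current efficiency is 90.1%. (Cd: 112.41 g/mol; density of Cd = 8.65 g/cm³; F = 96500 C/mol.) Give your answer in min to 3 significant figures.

0.278 min

Plated area = 3.43 × 2.40 = 8.232 cm²
Volume = 8.232 × 24.1×10⁻⁴ cm = 0.01984 cm³
m(Cd) = 0.01984 × 8.65 = 0.1716 g
n(Cd) = 0.1716 / 112.41 = 0.001527 mol; n(e⁻) = 2 × 0.001527 = 0.003054 mol
Q = 0.003054 × 96500 / 0.901 = 327.1 C
t = 327.1 / 19.6 = 16.69 s = 0.278 min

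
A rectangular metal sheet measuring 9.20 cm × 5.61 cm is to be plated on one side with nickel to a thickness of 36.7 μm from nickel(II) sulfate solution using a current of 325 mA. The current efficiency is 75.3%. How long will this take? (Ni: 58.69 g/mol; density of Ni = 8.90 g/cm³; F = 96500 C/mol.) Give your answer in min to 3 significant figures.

Plated area = 9.20 × 5.61 = 51.61 cm²
Volume = 51.61 × 36.7×10⁻⁴ cm = 0.1894 cm³
m(Ni) = 0.1894 × 8.90 = 1.686 g
n(Ni) = 1.686 / 58.69 = 0.02873 mol; n(e⁻) = 2 × 0.02873 = 0.05746 mol
Q = 0.05746 × 96500 / 0.753 = 7364 C
t = 7364 / 0.325 = 22660 s = 378 min

378 min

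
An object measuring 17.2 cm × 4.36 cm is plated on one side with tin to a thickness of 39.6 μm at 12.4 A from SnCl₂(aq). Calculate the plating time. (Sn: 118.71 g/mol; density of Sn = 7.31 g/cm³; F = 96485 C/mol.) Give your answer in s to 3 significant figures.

285 s

Plated area = 17.2 × 4.36 = 74.99 cm²
Volume = 74.99 × 39.6×10⁻⁴ cm = 0.2970 cm³
m(Sn) = 0.2970 × 7.31 = 2.171 g
n(Sn) = 2.171 / 118.71 = 0.01829 mol; n(e⁻) = 2 × 0.01829 = 0.03658 mol
Q = 0.03658 × 96485 = 3529 C
t = 3529 / 12.4 = 284.6 s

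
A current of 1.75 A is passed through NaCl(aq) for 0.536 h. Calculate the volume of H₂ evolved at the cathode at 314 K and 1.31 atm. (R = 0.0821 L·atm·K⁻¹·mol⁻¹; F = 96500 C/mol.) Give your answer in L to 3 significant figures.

Charge passed = 1.75 × 1929.6 = 3377 C
n(e⁻) = Q/F = 3377/96500 = 0.03499 mol
2H⁺ + 2e⁻ → H₂, so n(H₂) = 0.03499 / 2 = 0.01750 mol
V = nRT/P = 0.01750 × 0.0821 × 314 / 1.31 = 0.3444 L

0.344 L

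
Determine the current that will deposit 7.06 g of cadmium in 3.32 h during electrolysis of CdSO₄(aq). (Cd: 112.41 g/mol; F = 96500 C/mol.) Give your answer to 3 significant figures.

1.01 A

n(Cd) = 7.06 / 112.41 = 0.06281 mol
Cd²⁺ + 2e⁻ → Cd, so n(e⁻) = 2 × 0.06281 = 0.1256 mol
Q = 0.1256 × 96500 = 12120 C
I = Q / t = 12120 / 11952 s = 1.01 A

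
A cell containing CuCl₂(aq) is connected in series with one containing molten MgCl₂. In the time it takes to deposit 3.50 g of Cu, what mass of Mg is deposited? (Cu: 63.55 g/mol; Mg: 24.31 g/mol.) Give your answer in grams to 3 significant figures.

n(Cu) = 3.50 / 63.55 = 0.05507 mol
Cu²⁺ + 2e⁻ → Cu, so n(e⁻) = 2 × 0.05507 = 0.1101 mol
Same current for the same time ⇒ same n(e⁻) = 0.1101 mol in both cells.
Mg²⁺ + 2e⁻ → Mg, so n(Mg) = 0.1101 / 2 = 0.05505 mol
m(Mg) = 0.05505 × 24.31 = 1.34 g

1.34 g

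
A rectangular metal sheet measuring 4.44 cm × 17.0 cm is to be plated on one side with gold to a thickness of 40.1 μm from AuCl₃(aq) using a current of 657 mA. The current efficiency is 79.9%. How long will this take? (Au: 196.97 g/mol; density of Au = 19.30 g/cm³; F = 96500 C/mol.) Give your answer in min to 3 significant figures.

273 min

Plated area = 4.44 × 17.0 = 75.48 cm²
Volume = 75.48 × 40.1×10⁻⁴ cm = 0.3027 cm³
m(Au) = 0.3027 × 19.30 = 5.842 g
n(Au) = 5.842 / 196.97 = 0.02966 mol; n(e⁻) = 3 × 0.02966 = 0.08898 mol
Q = 0.08898 × 96500 / 0.799 = 10750 C
t = 10750 / 0.657 = 16360 s = 273 min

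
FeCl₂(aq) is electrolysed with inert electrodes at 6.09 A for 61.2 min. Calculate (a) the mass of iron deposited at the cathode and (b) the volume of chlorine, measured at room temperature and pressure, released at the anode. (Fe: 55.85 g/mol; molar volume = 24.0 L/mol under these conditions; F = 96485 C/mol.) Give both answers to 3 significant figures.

Q = 6.09 × 3672 = 22360 C; n(e⁻) = 22360 / 96485 = 0.2317 mol
Cathode: Fe²⁺ + 2e⁻ → Fe → n(Fe) = 0.2317/2 = 0.1159 mol → 6.47 g
Anode: 2Cl⁻ → Cl₂ + 2e⁻ → n(Cl₂) = 0.2317/2 = 0.1159 mol → 2.78 L

6.47 g Fe; 2.78 L Cl₂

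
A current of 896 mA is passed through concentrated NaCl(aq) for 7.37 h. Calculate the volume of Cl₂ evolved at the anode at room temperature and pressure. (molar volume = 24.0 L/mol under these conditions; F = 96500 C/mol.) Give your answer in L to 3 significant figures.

Q = It = 0.896 × 26532 = 23770 C
Moles of electrons = 23770 / 96500 = 0.2463 mol
2Cl⁻ → Cl₂ + 2e⁻, so n(Cl₂) = 0.2463 / 2 = 0.1232 mol
V = 0.1232 × 24.0 = 2.957 L

2.96 L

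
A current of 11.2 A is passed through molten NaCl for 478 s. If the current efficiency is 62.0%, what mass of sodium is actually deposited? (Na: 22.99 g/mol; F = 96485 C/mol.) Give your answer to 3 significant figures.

0.791 g

Q = 11.2 × 478 = 5354 C
n(e⁻) = 5354 / 96485 = 0.05549 mol
Na⁺ + e⁻ → Na, so theoretical m(Na) = 0.05549 × 22.99 = 1.276 g
Actual mass = 62.0% × 1.276 = 0.791 g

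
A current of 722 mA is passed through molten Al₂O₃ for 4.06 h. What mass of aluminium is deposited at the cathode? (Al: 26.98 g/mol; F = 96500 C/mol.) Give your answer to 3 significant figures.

0.983 g

Q = 0.722 A × 14616 s = 10550 C
n(e⁻) = Q/F = 10550/96500 = 0.1093 mol
Al³⁺ + 3e⁻ → Al, so n(Al) = 0.1093 / 3 = 0.03643 mol
m = 0.03643 × 26.98 = 0.983 g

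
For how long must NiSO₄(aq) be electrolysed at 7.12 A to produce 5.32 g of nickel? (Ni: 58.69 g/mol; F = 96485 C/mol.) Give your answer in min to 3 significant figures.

n(Ni) = 5.32 / 58.69 = 0.09065 mol
Ni²⁺ + 2e⁻ → Ni, so n(e⁻) = 2 × 0.09065 = 0.1813 mol
Q = 0.1813 × 96485 = 17490 C
t = Q / I = 17490 / 7.12 = 2456 s = 40.9 min

40.9 min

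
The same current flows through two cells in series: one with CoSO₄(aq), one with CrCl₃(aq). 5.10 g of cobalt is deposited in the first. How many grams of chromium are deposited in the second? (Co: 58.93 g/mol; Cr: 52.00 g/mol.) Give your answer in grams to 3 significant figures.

n(Co) = 5.10 / 58.93 = 0.08654 mol
Co²⁺ + 2e⁻ → Co, so n(e⁻) = 2 × 0.08654 = 0.1731 mol
Since the cells are in series, n(e⁻) in the Cr cell is also 0.1731 mol.
Cr³⁺ + 3e⁻ → Cr, so n(Cr) = 0.1731 / 3 = 0.05770 mol
m(Cr) = 0.05770 × 52.00 = 3.00 g

3.00 g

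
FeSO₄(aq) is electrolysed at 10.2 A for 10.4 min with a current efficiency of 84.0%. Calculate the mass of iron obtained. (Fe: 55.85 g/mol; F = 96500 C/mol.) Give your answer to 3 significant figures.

1.55 g

Q = 10.2 × 624 = 6365 C
n(e⁻) = 6365 / 96500 = 0.06596 mol
Fe²⁺ + 2e⁻ → Fe, so theoretical m(Fe) = 0.03298 × 55.85 = 1.842 g
Actual mass = 84.0% × 1.842 = 1.55 g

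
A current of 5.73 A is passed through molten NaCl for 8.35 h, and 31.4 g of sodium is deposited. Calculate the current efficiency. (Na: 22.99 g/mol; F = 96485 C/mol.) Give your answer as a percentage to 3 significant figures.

76.5%

Q = 5.73 × 30060 = 1.722×10^5 C
n(e⁻) = 1.722×10^5 / 96485 = 1.785 mol
Na⁺ + e⁻ → Na, so theoretical n(Na) = 1.785 mol → 41.04 g
Efficiency = 31.4 / 41.04 = 0.7651 = 76.5%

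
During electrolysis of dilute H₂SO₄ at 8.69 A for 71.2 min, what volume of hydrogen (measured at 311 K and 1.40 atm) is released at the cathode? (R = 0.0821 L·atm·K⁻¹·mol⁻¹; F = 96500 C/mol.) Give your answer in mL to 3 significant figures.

Q = It = 8.69 × 4272 = 37120 C
n(e⁻) = 37120 / 96500 = 0.3847 mol
2H⁺ + 2e⁻ → H₂, so n(H₂) = 0.3847 / 2 = 0.1924 mol
V = nRT/P = 0.1924 × 0.0821 × 311 / 1.40 = 3.509 L
= 3510 mL

3510 mL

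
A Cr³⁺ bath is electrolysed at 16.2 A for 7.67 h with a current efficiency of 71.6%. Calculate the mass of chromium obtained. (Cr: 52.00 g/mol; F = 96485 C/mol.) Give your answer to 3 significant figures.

Q = 16.2 × 27612 = 4.473×10^5 C
n(e⁻) = 4.473×10^5 / 96485 = 4.636 mol
Cr³⁺ + 3e⁻ → Cr, so theoretical m(Cr) = 1.545 × 52.00 = 80.34 g
Actual mass = 71.6% × 80.34 = 57.5 g

57.5 g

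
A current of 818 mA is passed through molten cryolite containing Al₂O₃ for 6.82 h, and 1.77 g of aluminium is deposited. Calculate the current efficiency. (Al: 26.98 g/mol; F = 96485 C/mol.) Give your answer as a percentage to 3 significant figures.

94.6%

Q = 0.818 × 24552 = 20080 C
n(e⁻) = 20080 / 96485 = 0.2081 mol
Al³⁺ + 3e⁻ → Al, so theoretical n(Al) = 0.06937 mol → 1.872 g
Efficiency = 1.77 / 1.872 = 0.9455 = 94.6%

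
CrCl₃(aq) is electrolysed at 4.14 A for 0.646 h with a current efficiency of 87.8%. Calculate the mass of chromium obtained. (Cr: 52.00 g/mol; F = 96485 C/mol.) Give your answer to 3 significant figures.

1.52 g

Q = 4.14 × 2325.6 = 9628 C
n(e⁻) = 9628 / 96485 = 0.09979 mol
Cr³⁺ + 3e⁻ → Cr, so theoretical m(Cr) = 0.03326 × 52.00 = 1.730 g
Actual mass = 87.8% × 1.730 = 1.52 g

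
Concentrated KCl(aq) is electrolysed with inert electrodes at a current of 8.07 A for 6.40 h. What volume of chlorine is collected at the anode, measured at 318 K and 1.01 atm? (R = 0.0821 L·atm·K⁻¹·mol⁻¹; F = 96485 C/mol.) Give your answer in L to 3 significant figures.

24.9 L

Q = It = 8.07 × 23040 = 1.859×10^5 C
n(e⁻) = Q/F = 1.859×10^5/96485 = 1.927 mol
2Cl⁻ → Cl₂ + 2e⁻, so n(Cl₂) = 1.927 / 2 = 0.9635 mol
V = nRT/P = 0.9635 × 0.0821 × 318 / 1.01 = 24.91 L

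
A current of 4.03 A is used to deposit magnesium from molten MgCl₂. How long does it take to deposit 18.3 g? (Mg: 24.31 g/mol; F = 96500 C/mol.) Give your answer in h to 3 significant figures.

10.0 h

n(Mg) = 18.3 / 24.31 = 0.7528 mol
Mg²⁺ + 2e⁻ → Mg, so n(e⁻) = 2 × 0.7528 = 1.506 mol
Q = 1.506 × 96500 = 1.453×10^5 C
t = Q / I = 1.453×10^5 / 4.03 = 36050 s = 10.0 h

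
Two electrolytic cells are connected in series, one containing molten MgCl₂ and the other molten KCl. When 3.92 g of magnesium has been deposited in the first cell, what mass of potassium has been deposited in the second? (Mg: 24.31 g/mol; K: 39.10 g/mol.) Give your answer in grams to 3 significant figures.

12.6 g

n(Mg) = 3.92 / 24.31 = 0.1613 mol
Mg²⁺ + 2e⁻ → Mg, so n(e⁻) = 2 × 0.1613 = 0.3226 mol
Same current for the same time ⇒ same n(e⁻) = 0.3226 mol in both cells.
K⁺ + e⁻ → K, so n(K) = 0.3226 mol
m(K) = 0.3226 × 39.10 = 12.6 g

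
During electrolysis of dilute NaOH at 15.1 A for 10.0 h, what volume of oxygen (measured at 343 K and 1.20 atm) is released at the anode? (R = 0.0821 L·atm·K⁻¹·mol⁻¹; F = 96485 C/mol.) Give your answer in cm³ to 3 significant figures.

Charge passed = 15.1 × 36000 = 5.436×10^5 C
n(e⁻) = 5.436×10^5 / 96485 = 5.634 mol
2H₂O → O₂ + 4H⁺ + 4e⁻, so n(O₂) = 5.634 / 4 = 1.409 mol
V = nRT/P = 1.409 × 0.0821 × 343 / 1.20 = 33.06 L
= 33100 cm³

33100 cm³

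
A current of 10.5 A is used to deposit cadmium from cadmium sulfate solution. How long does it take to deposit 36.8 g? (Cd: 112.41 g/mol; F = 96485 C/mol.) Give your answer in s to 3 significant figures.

n(Cd) = 36.8 / 112.41 = 0.3274 mol
Cd²⁺ + 2e⁻ → Cd, so n(e⁻) = 2 × 0.3274 = 0.6548 mol
Q = 0.6548 × 96485 = 63180 C
t = Q / I = 63180 / 10.5 = 6017 s

6020 s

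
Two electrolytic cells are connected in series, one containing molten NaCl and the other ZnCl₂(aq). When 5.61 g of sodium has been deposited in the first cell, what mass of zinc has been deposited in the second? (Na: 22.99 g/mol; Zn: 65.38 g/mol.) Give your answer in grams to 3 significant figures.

7.98 g

n(Na) = 5.61 / 22.99 = 0.2440 mol
Na⁺ + e⁻ → Na, so n(e⁻) = 0.2440 mol
The cells are in series, so the same charge (and hence the same n(e⁻) = 0.2440 mol) passes through both.
Zn²⁺ + 2e⁻ → Zn, so n(Zn) = 0.2440 / 2 = 0.1220 mol
m(Zn) = 0.1220 × 65.38 = 7.98 g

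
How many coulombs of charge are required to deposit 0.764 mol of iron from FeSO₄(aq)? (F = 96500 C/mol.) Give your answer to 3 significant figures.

Fe²⁺ + 2e⁻ → Fe, so n(e⁻) = 2 × 0.764 = 1.528 mol
Q = 1.528 × 96500 = 1.475×10^5 C

1.47×10^5 C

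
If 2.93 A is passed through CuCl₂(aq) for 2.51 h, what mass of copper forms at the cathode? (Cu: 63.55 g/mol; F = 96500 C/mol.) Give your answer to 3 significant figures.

Charge passed = 2.93 × 9036 = 26480 C
Moles of electrons = 26480 / 96500 = 0.2744 mol
Cu²⁺ + 2e⁻ → Cu, so n(Cu) = 0.2744 / 2 = 0.1372 mol
m = 0.1372 × 63.55 = 8.72 g

8.72 g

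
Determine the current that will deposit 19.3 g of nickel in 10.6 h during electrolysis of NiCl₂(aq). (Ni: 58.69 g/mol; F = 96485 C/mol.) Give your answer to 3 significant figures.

1.66 A

n(Ni) = 19.3 / 58.69 = 0.3288 mol
Ni²⁺ + 2e⁻ → Ni, so n(e⁻) = 2 × 0.3288 = 0.6576 mol
Q = 0.6576 × 96485 = 63450 C
I = Q / t = 63450 / 38160 s = 1.66 A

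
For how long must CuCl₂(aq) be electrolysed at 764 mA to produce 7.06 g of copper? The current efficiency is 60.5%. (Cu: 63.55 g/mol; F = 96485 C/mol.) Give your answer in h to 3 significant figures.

n(Cu) = 7.06 / 63.55 = 0.1111 mol
Cu²⁺ + 2e⁻ → Cu, so n(e⁻) = 2 × 0.1111 = 0.2222 mol
Q = 0.2222 × 96485 / 0.605 = 35440 C
t = Q / I = 35440 / 0.764 = 46390 s = 12.9 h

12.9 h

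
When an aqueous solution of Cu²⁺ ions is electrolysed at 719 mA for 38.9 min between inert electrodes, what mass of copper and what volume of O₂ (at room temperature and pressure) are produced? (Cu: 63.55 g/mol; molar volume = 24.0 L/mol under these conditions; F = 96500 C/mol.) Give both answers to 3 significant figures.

0.553 g Cu; 0.104 L O₂

Q = 0.719 × 2334 = 1678 C; n(e⁻) = 1678 / 96500 = 0.01739 mol
Cathode: Cu²⁺ + 2e⁻ → Cu → n(Cu) = 0.01739/2 = 0.008695 mol → 0.553 g
Anode: 2H₂O → O₂ + 4H⁺ + 4e⁻ → n(O₂) = 0.01739/4 = 0.004348 mol → 0.104 L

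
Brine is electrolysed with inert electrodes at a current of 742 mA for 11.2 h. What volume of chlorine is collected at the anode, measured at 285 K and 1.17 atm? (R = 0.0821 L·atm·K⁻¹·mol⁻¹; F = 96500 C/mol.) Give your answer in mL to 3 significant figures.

3100 mL

Q = It = 0.742 × 40320 = 29920 C
Moles of electrons = 29920 / 96500 = 0.3101 mol
2Cl⁻ → Cl₂ + 2e⁻, so n(Cl₂) = 0.3101 / 2 = 0.1551 mol
V = nRT/P = 0.1551 × 0.0821 × 285 / 1.17 = 3.102 L
= 3100 mL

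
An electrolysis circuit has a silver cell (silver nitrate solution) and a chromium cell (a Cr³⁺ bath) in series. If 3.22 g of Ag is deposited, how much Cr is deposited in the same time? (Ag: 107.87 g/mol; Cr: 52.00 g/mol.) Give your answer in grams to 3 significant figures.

n(Ag) = 3.22 / 107.87 = 0.02985 mol
Ag⁺ + e⁻ → Ag, so n(e⁻) = 0.02985 mol
Since the cells are in series, n(e⁻) in the Cr cell is also 0.02985 mol.
Cr³⁺ + 3e⁻ → Cr, so n(Cr) = 0.02985 / 3 = 0.009950 mol
m(Cr) = 0.009950 × 52.00 = 0.517 g

0.517 g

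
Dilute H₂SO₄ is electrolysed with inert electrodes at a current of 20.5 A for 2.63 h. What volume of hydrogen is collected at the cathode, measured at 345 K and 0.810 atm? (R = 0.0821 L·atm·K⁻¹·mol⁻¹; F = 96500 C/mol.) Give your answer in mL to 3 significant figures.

35200 mL

Charge passed = 20.5 × 9468 = 1.941×10^5 C
n(e⁻) = Q/F = 1.941×10^5/96500 = 2.011 mol
2H⁺ + 2e⁻ → H₂, so n(H₂) = 2.011 / 2 = 1.006 mol
V = nRT/P = 1.006 × 0.0821 × 345 / 0.810 = 35.18 L
= 35200 mL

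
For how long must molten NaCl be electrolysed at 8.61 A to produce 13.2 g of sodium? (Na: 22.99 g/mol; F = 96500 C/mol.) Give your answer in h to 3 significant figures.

n(Na) = 13.2 / 22.99 = 0.5742 mol
Na⁺ + e⁻ → Na, so n(e⁻) = 0.5742 mol
Q = 0.5742 × 96500 = 55410 C
t = Q / I = 55410 / 8.61 = 6436 s = 1.79 h

1.79 h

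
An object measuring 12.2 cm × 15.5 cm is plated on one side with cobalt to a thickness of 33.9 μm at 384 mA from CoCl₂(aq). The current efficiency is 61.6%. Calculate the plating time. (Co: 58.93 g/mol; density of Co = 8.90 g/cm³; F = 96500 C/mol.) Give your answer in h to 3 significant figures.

21.9 h

Plated area = 12.2 × 15.5 = 189.1 cm²
Volume = 189.1 × 33.9×10⁻⁴ cm = 0.6410 cm³
m(Co) = 0.6410 × 8.90 = 5.705 g
n(Co) = 5.705 / 58.93 = 0.09681 mol; n(e⁻) = 2 × 0.09681 = 0.1936 mol
Q = 0.1936 × 96500 / 0.616 = 30330 C
t = 30330 / 0.384 = 78980 s = 21.9 h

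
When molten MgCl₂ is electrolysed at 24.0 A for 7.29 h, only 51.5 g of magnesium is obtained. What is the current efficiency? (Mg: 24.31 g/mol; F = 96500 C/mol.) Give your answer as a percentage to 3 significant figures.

Q = 24.0 × 26244 = 6.299×10^5 C
n(e⁻) = 6.299×10^5 / 96500 = 6.527 mol
Mg²⁺ + 2e⁻ → Mg, so theoretical n(Mg) = 3.264 mol → 79.35 g
Efficiency = 51.5 / 79.35 = 0.6490 = 64.9%

64.9%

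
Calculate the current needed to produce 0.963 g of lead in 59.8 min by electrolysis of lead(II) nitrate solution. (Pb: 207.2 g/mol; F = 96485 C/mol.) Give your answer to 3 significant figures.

n(Pb) = 0.963 / 207.2 = 0.004648 mol
Pb²⁺ + 2e⁻ → Pb, so n(e⁻) = 2 × 0.004648 = 0.009296 mol
Q = 0.009296 × 96485 = 896.9 C
I = Q / t = 896.9 / 3588 s = 0.250 A

0.250 A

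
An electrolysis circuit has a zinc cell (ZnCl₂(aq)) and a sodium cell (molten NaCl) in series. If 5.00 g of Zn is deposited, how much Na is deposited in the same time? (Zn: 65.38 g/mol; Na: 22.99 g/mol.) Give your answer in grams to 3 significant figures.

3.52 g

n(Zn) = 5.00 / 65.38 = 0.07648 mol
Zn²⁺ + 2e⁻ → Zn, so n(e⁻) = 2 × 0.07648 = 0.1530 mol
In series, the same 0.1530 mol of electrons flows through the second cell.
Na⁺ + e⁻ → Na, so n(Na) = 0.1530 mol
m(Na) = 0.1530 × 22.99 = 3.52 g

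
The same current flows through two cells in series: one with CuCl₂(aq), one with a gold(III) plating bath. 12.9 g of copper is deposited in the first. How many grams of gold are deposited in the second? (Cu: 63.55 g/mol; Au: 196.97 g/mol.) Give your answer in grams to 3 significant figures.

26.7 g

n(Cu) = 12.9 / 63.55 = 0.2030 mol
Cu²⁺ + 2e⁻ → Cu, so n(e⁻) = 2 × 0.2030 = 0.4060 mol
Since the cells are in series, n(e⁻) in the Au cell is also 0.4060 mol.
Au³⁺ + 3e⁻ → Au, so n(Au) = 0.4060 / 3 = 0.1353 mol
m(Au) = 0.1353 × 196.97 = 26.7 g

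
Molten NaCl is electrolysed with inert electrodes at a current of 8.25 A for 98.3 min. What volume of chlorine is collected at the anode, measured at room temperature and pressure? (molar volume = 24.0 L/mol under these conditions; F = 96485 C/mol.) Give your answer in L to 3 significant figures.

6.05 L

Q = It = 8.25 × 5898 = 48660 C
n(e⁻) = 48660 / 96485 = 0.5043 mol
2Cl⁻ → Cl₂ + 2e⁻, so n(Cl₂) = 0.5043 / 2 = 0.2522 mol
V = 0.2522 × 24.0 = 6.053 L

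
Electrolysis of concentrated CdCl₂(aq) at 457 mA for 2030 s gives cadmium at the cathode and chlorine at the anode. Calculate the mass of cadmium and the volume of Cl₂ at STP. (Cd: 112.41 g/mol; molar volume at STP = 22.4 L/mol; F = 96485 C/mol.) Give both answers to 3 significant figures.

0.540 g Cd; 0.108 L Cl₂

Q = 0.457 × 2030 = 927.7 C; n(e⁻) = 927.7 / 96485 = 0.009615 mol
Cathode: Cd²⁺ + 2e⁻ → Cd → n(Cd) = 0.009615/2 = 0.004808 mol → 0.540 g
Anode: 2Cl⁻ → Cl₂ + 2e⁻ → n(Cl₂) = 0.009615/2 = 0.004808 mol → 0.108 L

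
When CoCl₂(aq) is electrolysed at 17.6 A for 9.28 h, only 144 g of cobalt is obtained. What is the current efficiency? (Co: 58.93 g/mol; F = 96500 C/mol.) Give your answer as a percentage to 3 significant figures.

80.2%

Q = 17.6 × 33408 = 5.880×10^5 C
n(e⁻) = 5.880×10^5 / 96500 = 6.093 mol
Co²⁺ + 2e⁻ → Co, so theoretical n(Co) = 3.047 mol → 179.6 g
Efficiency = 144 / 179.6 = 0.8018 = 80.2%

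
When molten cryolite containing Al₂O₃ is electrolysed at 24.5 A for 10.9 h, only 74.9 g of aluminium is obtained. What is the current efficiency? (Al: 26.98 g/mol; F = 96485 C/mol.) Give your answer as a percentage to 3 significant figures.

Q = 24.5 × 39240 = 9.614×10^5 C
n(e⁻) = 9.614×10^5 / 96485 = 9.964 mol
Al³⁺ + 3e⁻ → Al, so theoretical n(Al) = 3.321 mol → 89.60 g
Efficiency = 74.9 / 89.60 = 0.8359 = 83.6%

83.6%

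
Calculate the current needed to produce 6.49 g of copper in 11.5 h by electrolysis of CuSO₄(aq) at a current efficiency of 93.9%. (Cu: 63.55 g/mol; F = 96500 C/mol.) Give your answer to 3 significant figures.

0.507 A

n(Cu) = 6.49 / 63.55 = 0.1021 mol
Cu²⁺ + 2e⁻ → Cu, so n(e⁻) = 2 × 0.1021 = 0.2042 mol
Q = 0.2042 × 96500 / 0.939 = 20990 C
I = Q / t = 20990 / 41400 s = 0.507 A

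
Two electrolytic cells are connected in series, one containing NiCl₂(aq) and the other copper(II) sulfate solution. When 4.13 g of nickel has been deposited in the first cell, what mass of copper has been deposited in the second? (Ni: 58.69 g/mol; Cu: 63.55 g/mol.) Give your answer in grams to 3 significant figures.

4.47 g

n(Ni) = 4.13 / 58.69 = 0.07037 mol
Ni²⁺ + 2e⁻ → Ni, so n(e⁻) = 2 × 0.07037 = 0.1407 mol
In series, the same 0.1407 mol of electrons flows through the second cell.
Cu²⁺ + 2e⁻ → Cu, so n(Cu) = 0.1407 / 2 = 0.07035 mol
m(Cu) = 0.07035 × 63.55 = 4.47 g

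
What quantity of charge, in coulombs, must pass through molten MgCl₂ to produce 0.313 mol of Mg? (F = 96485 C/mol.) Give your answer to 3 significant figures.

60400 C

Mg²⁺ + 2e⁻ → Mg, so n(e⁻) = 2 × 0.313 = 0.6260 mol
Q = 0.6260 × 96485 = 60400 C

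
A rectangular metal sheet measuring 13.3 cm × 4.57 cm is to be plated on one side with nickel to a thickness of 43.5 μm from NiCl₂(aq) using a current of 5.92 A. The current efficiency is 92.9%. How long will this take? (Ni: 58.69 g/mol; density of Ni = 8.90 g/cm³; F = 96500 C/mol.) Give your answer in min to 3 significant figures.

23.5 min

Plated area = 13.3 × 4.57 = 60.78 cm²
Volume = 60.78 × 43.5×10⁻⁴ cm = 0.2644 cm³
m(Ni) = 0.2644 × 8.90 = 2.353 g
n(Ni) = 2.353 / 58.69 = 0.04009 mol; n(e⁻) = 2 × 0.04009 = 0.08018 mol
Q = 0.08018 × 96500 / 0.929 = 8329 C
t = 8329 / 5.92 = 1407 s = 23.5 min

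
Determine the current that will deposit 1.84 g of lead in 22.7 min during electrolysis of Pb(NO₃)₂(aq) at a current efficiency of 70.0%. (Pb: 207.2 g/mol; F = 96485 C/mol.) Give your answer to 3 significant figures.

1.80 A

n(Pb) = 1.84 / 207.2 = 0.008880 mol
Pb²⁺ + 2e⁻ → Pb, so n(e⁻) = 2 × 0.008880 = 0.01776 mol
Q = 0.01776 × 96485 / 0.700 = 2448 C
I = Q / t = 2448 / 1362 s = 1.80 A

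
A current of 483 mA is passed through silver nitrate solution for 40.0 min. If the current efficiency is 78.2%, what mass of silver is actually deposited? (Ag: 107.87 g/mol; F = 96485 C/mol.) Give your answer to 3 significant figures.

Q = 0.483 × 2400 = 1159 C
n(e⁻) = 1159 / 96485 = 0.01201 mol
Ag⁺ + e⁻ → Ag, so theoretical m(Ag) = 0.01201 × 107.87 = 1.296 g
Actual mass = 78.2% × 1.296 = 1.01 g

1.01 g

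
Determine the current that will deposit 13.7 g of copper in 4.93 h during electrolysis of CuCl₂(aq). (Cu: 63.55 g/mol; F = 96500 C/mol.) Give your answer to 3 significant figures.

2.34 A

n(Cu) = 13.7 / 63.55 = 0.2156 mol
Cu²⁺ + 2e⁻ → Cu, so n(e⁻) = 2 × 0.2156 = 0.4312 mol
Q = 0.4312 × 96500 = 41610 C
I = Q / t = 41610 / 17748 s = 2.34 A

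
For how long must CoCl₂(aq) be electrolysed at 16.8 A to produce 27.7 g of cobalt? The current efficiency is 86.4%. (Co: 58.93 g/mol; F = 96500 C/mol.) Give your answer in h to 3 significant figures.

1.74 h

n(Co) = 27.7 / 58.93 = 0.4700 mol
Co²⁺ + 2e⁻ → Co, so n(e⁻) = 2 × 0.4700 = 0.9400 mol
Q = 0.9400 × 96500 / 0.864 = 1.050×10^5 C
t = Q / I = 1.050×10^5 / 16.8 = 6250 s = 1.74 h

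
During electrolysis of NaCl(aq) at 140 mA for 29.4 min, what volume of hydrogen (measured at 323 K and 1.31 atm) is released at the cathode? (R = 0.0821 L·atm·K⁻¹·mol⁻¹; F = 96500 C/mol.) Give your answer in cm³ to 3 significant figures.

Q = It = 0.140 × 1764 = 247.0 C
n(e⁻) = Q/F = 247.0/96500 = 0.002560 mol
2H⁺ + 2e⁻ → H₂, so n(H₂) = 0.002560 / 2 = 0.001280 mol
V = nRT/P = 0.001280 × 0.0821 × 323 / 1.31 = 0.02591 L
= 25.9 cm³

25.9 cm³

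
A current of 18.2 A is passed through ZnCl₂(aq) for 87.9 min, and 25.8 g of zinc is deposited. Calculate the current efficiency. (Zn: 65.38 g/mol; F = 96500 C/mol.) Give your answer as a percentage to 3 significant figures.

79.3%

Q = 18.2 × 5274 = 95990 C
n(e⁻) = 95990 / 96500 = 0.9947 mol
Zn²⁺ + 2e⁻ → Zn, so theoretical n(Zn) = 0.4974 mol → 32.52 g
Efficiency = 25.8 / 32.52 = 0.7934 = 79.3%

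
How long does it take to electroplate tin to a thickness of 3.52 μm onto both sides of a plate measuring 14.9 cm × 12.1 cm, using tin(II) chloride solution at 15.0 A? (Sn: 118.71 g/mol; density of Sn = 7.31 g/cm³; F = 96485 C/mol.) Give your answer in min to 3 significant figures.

Plated area = 2 × 14.9 × 12.1 = 360.6 cm²
Volume = 360.6 × 3.52×10⁻⁴ cm = 0.1269 cm³
m(Sn) = 0.1269 × 7.31 = 0.9276 g
n(Sn) = 0.9276 / 118.71 = 0.007814 mol; n(e⁻) = 2 × 0.007814 = 0.01563 mol
Q = 0.01563 × 96485 = 1508 C
t = 1508 / 15.0 = 100.5 s = 1.68 min

1.68 min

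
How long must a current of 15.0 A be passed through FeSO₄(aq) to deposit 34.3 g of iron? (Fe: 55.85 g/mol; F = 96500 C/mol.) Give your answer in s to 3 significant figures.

7900 s

n(Fe) = 34.3 / 55.85 = 0.6141 mol
Fe²⁺ + 2e⁻ → Fe, so n(e⁻) = 2 × 0.6141 = 1.228 mol
Q = 1.228 × 96500 = 1.185×10^5 C
t = Q / I = 1.185×10^5 / 15.0 = 7900 s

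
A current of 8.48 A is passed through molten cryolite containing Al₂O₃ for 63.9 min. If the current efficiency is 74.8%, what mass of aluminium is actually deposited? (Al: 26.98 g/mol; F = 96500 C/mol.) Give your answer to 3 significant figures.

2.27 g

Q = 8.48 × 3834 = 32510 C
n(e⁻) = 32510 / 96500 = 0.3369 mol
Al³⁺ + 3e⁻ → Al, so theoretical m(Al) = 0.1123 × 26.98 = 3.030 g
Actual mass = 74.8% × 3.030 = 2.27 g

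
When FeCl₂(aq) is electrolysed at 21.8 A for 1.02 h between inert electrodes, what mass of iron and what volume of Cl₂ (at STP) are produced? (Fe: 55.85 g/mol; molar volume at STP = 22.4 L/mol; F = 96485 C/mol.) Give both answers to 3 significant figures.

Q = 21.8 × 3672 = 80050 C; n(e⁻) = 80050 / 96485 = 0.8297 mol
Cathode: Fe²⁺ + 2e⁻ → Fe → n(Fe) = 0.8297/2 = 0.4149 mol → 23.2 g
Anode: 2Cl⁻ → Cl₂ + 2e⁻ → n(Cl₂) = 0.8297/2 = 0.4149 mol → 9.29 L

23.2 g Fe; 9.29 L Cl₂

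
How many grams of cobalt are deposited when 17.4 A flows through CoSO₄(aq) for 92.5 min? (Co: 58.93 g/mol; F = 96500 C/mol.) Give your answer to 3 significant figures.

Q = It = 17.4 × 5550 = 96570 C
n(e⁻) = Q/F = 96570/96500 = 1.001 mol
Co²⁺ + 2e⁻ → Co, so n(Co) = 1.001 / 2 = 0.5005 mol
m = 0.5005 × 58.93 = 29.5 g

29.5 g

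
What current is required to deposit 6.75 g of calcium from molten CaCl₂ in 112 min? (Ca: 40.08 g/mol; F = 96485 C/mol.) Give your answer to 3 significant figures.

n(Ca) = 6.75 / 40.08 = 0.1684 mol
Ca²⁺ + 2e⁻ → Ca, so n(e⁻) = 2 × 0.1684 = 0.3368 mol
Q = 0.3368 × 96485 = 32500 C
I = Q / t = 32500 / 6720 s = 4.84 A

4.84 A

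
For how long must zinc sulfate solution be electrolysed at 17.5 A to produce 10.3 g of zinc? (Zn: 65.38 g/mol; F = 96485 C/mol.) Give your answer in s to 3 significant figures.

1740 s

n(Zn) = 10.3 / 65.38 = 0.1575 mol
Zn²⁺ + 2e⁻ → Zn, so n(e⁻) = 2 × 0.1575 = 0.3150 mol
Q = 0.3150 × 96485 = 30390 C
t = Q / I = 30390 / 17.5 = 1737 s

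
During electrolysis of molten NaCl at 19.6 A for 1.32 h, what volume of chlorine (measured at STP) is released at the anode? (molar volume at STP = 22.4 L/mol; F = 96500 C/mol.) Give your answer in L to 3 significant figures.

10.8 L

Q = 19.6 A × 4752 s = 93140 C
n(e⁻) = 93140 / 96500 = 0.9652 mol
2Cl⁻ → Cl₂ + 2e⁻, so n(Cl₂) = 0.9652 / 2 = 0.4826 mol
V = 0.4826 × 22.4 = 10.81 L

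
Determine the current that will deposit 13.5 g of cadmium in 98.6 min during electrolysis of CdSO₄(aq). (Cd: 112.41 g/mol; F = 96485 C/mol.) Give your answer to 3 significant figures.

3.92 A

n(Cd) = 13.5 / 112.41 = 0.1201 mol
Cd²⁺ + 2e⁻ → Cd, so n(e⁻) = 2 × 0.1201 = 0.2402 mol
Q = 0.2402 × 96485 = 23180 C
I = Q / t = 23180 / 5916 s = 3.92 A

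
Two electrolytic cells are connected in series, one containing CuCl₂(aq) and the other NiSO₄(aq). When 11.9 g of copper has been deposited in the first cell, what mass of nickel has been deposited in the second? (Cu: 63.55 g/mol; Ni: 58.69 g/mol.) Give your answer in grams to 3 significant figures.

11.0 g

n(Cu) = 11.9 / 63.55 = 0.1873 mol
Cu²⁺ + 2e⁻ → Cu, so n(e⁻) = 2 × 0.1873 = 0.3746 mol
The cells are in series, so the same charge (and hence the same n(e⁻) = 0.3746 mol) passes through both.
Ni²⁺ + 2e⁻ → Ni, so n(Ni) = 0.3746 / 2 = 0.1873 mol
m(Ni) = 0.1873 × 58.69 = 11.0 g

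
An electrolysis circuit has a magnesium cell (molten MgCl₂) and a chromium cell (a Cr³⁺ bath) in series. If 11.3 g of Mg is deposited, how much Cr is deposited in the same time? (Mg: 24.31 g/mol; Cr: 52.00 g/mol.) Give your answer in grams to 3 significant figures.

16.1 g

n(Mg) = 11.3 / 24.31 = 0.4648 mol
Mg²⁺ + 2e⁻ → Mg, so n(e⁻) = 2 × 0.4648 = 0.9296 mol
In series, the same 0.9296 mol of electrons flows through the second cell.
Cr³⁺ + 3e⁻ → Cr, so n(Cr) = 0.9296 / 3 = 0.3099 mol
m(Cr) = 0.3099 × 52.00 = 16.1 g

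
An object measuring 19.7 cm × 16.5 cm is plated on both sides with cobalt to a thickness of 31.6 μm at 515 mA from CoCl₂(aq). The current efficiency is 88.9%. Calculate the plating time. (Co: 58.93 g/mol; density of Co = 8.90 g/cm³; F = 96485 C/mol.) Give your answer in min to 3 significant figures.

2180 min

Plated area = 2 × 19.7 × 16.5 = 650.1 cm²
Volume = 650.1 × 31.6×10⁻⁴ cm = 2.054 cm³
m(Co) = 2.054 × 8.90 = 18.28 g
n(Co) = 18.28 / 58.93 = 0.3102 mol; n(e⁻) = 2 × 0.3102 = 0.6204 mol
Q = 0.6204 × 96485 / 0.889 = 67330 C
t = 67330 / 0.515 = 1.307×10^5 s = 2180 min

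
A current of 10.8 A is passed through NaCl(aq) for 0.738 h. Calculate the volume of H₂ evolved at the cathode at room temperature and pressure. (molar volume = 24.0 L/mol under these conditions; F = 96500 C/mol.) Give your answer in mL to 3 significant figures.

Charge passed = 10.8 × 2656.8 = 28690 C
Moles of electrons = 28690 / 96500 = 0.2973 mol
2H⁺ + 2e⁻ → H₂, so n(H₂) = 0.2973 / 2 = 0.1487 mol
V = 0.1487 × 24.0 = 3.569 L
= 3570 mL

3570 mL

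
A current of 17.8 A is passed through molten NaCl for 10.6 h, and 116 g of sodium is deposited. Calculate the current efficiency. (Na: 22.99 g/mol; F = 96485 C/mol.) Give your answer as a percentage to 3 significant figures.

Q = 17.8 × 38160 = 6.792×10^5 C
n(e⁻) = 6.792×10^5 / 96485 = 7.039 mol
Na⁺ + e⁻ → Na, so theoretical n(Na) = 7.039 mol → 161.8 g
Efficiency = 116 / 161.8 = 0.7169 = 71.7%

71.7%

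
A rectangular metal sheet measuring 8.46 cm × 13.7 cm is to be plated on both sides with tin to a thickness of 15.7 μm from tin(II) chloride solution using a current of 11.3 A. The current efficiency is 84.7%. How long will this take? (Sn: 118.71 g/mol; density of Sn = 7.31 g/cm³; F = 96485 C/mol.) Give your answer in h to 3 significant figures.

Plated area = 2 × 8.46 × 13.7 = 231.8 cm²
Volume = 231.8 × 15.7×10⁻⁴ cm = 0.3639 cm³
m(Sn) = 0.3639 × 7.31 = 2.660 g
n(Sn) = 2.660 / 118.71 = 0.02241 mol; n(e⁻) = 2 × 0.02241 = 0.04482 mol
Q = 0.04482 × 96485 / 0.847 = 5106 C
t = 5106 / 11.3 = 451.9 s = 0.126 h

0.126 h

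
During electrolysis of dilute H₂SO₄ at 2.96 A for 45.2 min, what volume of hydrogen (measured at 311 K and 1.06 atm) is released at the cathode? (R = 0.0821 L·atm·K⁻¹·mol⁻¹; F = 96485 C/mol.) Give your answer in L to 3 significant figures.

1.00 L

Charge passed = 2.96 × 2712 = 8028 C
Moles of electrons = 8028 / 96485 = 0.08320 mol
2H⁺ + 2e⁻ → H₂, so n(H₂) = 0.08320 / 2 = 0.04160 mol
V = nRT/P = 0.04160 × 0.0821 × 311 / 1.06 = 1.002 L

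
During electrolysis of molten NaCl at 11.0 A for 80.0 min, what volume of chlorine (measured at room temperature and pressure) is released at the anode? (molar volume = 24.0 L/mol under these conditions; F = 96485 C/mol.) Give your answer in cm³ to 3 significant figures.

Q = It = 11.0 × 4800 = 52800 C
Moles of electrons = 52800 / 96485 = 0.5472 mol
2Cl⁻ → Cl₂ + 2e⁻, so n(Cl₂) = 0.5472 / 2 = 0.2736 mol
V = 0.2736 × 24.0 = 6.566 L
= 6570 cm³

6570 cm³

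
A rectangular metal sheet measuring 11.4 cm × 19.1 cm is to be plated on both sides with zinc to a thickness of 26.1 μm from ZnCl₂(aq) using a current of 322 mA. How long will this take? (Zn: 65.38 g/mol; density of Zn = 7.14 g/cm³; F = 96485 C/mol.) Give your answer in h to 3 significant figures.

20.7 h

Plated area = 2 × 11.4 × 19.1 = 435.5 cm²
Volume = 435.5 × 26.1×10⁻⁴ cm = 1.137 cm³
m(Zn) = 1.137 × 7.14 = 8.118 g
n(Zn) = 8.118 / 65.38 = 0.1242 mol; n(e⁻) = 2 × 0.1242 = 0.2484 mol
Q = 0.2484 × 96485 = 23970 C
t = 23970 / 0.322 = 74440 s = 20.7 h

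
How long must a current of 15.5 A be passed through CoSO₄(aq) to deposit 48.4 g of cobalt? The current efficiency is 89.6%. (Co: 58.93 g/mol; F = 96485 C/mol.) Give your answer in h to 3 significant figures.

3.17 h

n(Co) = 48.4 / 58.93 = 0.8213 mol
Co²⁺ + 2e⁻ → Co, so n(e⁻) = 2 × 0.8213 = 1.643 mol
Q = 1.643 × 96485 / 0.896 = 1.769×10^5 C
t = Q / I = 1.769×10^5 / 15.5 = 11410 s = 3.17 h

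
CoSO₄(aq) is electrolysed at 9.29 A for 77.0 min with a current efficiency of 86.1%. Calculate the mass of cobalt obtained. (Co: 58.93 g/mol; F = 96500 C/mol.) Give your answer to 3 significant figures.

Q = 9.29 × 4620 = 42920 C
n(e⁻) = 42920 / 96500 = 0.4448 mol
Co²⁺ + 2e⁻ → Co, so theoretical m(Co) = 0.2224 × 58.93 = 13.11 g
Actual mass = 86.1% × 13.11 = 11.3 g

11.3 g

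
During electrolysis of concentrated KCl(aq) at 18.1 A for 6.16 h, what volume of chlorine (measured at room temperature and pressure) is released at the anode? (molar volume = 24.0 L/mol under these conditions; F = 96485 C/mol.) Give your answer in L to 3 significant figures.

Q = It = 18.1 × 22176 = 4.014×10^5 C
Moles of electrons = 4.014×10^5 / 96485 = 4.160 mol
2Cl⁻ → Cl₂ + 2e⁻, so n(Cl₂) = 4.160 / 2 = 2.080 mol
V = 2.080 × 24.0 = 49.92 L

49.9 L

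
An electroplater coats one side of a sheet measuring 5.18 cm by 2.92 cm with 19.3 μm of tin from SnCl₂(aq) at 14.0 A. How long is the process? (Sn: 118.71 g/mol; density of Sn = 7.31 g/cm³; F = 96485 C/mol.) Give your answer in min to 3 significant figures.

Plated area = 5.18 × 2.92 = 15.13 cm²
Volume = 15.13 × 19.3×10⁻⁴ cm = 0.02920 cm³
m(Sn) = 0.02920 × 7.31 = 0.2135 g
n(Sn) = 0.2135 / 118.71 = 0.001799 mol; n(e⁻) = 2 × 0.001799 = 0.003598 mol
Q = 0.003598 × 96485 = 347.2 C
t = 347.2 / 14.0 = 24.80 s = 0.413 min

0.413 min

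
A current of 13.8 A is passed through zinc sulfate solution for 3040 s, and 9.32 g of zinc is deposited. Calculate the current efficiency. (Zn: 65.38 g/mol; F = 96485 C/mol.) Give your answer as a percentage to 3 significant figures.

65.6%

Q = 13.8 × 3040 = 41950 C
n(e⁻) = 41950 / 96485 = 0.4348 mol
Zn²⁺ + 2e⁻ → Zn, so theoretical n(Zn) = 0.2174 mol → 14.21 g
Efficiency = 9.32 / 14.21 = 0.6559 = 65.6%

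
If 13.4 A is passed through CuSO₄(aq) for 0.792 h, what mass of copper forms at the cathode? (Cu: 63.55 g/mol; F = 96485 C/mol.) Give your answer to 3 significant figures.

12.6 g

Q = 13.4 A × 2851.2 s = 38210 C
Moles of electrons = 38210 / 96485 = 0.3960 mol
Cu²⁺ + 2e⁻ → Cu, so n(Cu) = 0.3960 / 2 = 0.1980 mol
m = 0.1980 × 63.55 = 12.6 g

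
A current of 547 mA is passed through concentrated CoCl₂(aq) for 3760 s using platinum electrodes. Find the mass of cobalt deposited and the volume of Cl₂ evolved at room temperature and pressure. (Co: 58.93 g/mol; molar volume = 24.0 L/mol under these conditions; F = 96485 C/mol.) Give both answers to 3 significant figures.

Q = 0.547 × 3760 = 2057 C; n(e⁻) = 2057 / 96485 = 0.02132 mol
Cathode: Co²⁺ + 2e⁻ → Co → n(Co) = 0.02132/2 = 0.01066 mol → 0.628 g
Anode: 2Cl⁻ → Cl₂ + 2e⁻ → n(Cl₂) = 0.02132/2 = 0.01066 mol → 0.256 L

0.628 g Co; 0.256 L Cl₂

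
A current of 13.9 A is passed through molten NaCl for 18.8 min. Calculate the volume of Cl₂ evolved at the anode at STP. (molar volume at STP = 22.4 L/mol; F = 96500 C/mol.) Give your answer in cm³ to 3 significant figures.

1820 cm³

Q = It = 13.9 × 1128 = 15680 C
Moles of electrons = 15680 / 96500 = 0.1625 mol
2Cl⁻ → Cl₂ + 2e⁻, so n(Cl₂) = 0.1625 / 2 = 0.08125 mol
V = 0.08125 × 22.4 = 1.820 L
= 1820 cm³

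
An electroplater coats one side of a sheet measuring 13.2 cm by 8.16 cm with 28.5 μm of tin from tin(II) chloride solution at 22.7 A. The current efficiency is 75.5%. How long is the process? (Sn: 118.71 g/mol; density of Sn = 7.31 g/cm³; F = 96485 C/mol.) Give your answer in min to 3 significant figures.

3.55 min

Plated area = 13.2 × 8.16 = 107.7 cm²
Volume = 107.7 × 28.5×10⁻⁴ cm = 0.3069 cm³
m(Sn) = 0.3069 × 7.31 = 2.243 g
n(Sn) = 2.243 / 118.71 = 0.01889 mol; n(e⁻) = 2 × 0.01889 = 0.03778 mol
Q = 0.03778 × 96485 / 0.755 = 4828 C
t = 4828 / 22.7 = 212.7 s = 3.55 min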